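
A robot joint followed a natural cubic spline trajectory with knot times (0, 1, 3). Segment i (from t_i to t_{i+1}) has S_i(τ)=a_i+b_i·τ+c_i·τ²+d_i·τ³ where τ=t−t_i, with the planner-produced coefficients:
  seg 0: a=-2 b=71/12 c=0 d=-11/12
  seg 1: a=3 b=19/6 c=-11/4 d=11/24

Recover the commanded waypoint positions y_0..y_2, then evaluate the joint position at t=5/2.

y_0=-2 y_1=3 y_2=2
S(5/2) = 199/64

y_0 = S_0(0) = a_0 = -2
y_1 = S_1(0) = a_1 = 3
y_2 = S_1(2) = 2
t_q=5/2 is in segment 1 (τ=3/2); S_1(τ)=199/64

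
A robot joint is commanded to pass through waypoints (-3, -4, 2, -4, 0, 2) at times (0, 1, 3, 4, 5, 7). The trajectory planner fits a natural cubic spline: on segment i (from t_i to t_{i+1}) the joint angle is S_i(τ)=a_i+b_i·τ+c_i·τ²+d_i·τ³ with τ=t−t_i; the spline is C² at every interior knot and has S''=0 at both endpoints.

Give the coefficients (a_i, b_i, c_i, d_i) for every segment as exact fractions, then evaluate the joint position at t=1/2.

  seg 0: a=-3 b=-442/175 c=0 d=267/175
  seg 1: a=-4 b=359/175 c=801/175 d=-359/175
  seg 2: a=2 b=-149/35 c=-1353/175 d=1048/175
  seg 3: a=-4 b=-307/175 c=1791/175 d=-112/25
  seg 4: a=0 b=923/175 c=-561/175 d=187/350
S(1/2) = -5701/1400

Δ: Δ0=-1, Δ1=3, Δ2=-6, Δ3=4, Δ4=1
row 1: diag=6, rhs=24; c'=1/3, d'=4
row 2: denom=6−2·1/3=16/3; d'=(-54−2·4)/(16/3)=-93/8
row 3: denom=4−1·3/16=61/16; d'=(60−1·-93/8)/(61/16)=1146/61
row 4: denom=6−1·16/61=350/61; d'=(-18−1·1146/61)/(350/61)=-1122/175
back: M4=-1122/175
back: M3=1146/61−16/61·-1122/175=3582/175
back: M2=-93/8−3/16·3582/175=-2706/175
back: M1=4−1/3·-2706/175=1602/175
M: M0=0, M1=1602/175, M2=-2706/175, M3=3582/175, M4=-1122/175, M5=0
seg 0: a=-3, c=M0/2=0, d=(M1−M0)/(6·1)=267/175, b=Δ0−h0·(2M0+M1)/6=-442/175
seg 1: a=-4, c=M1/2=801/175, d=(M2−M1)/(6·2)=-359/175, b=Δ1−h1·(2M1+M2)/6=359/175
seg 2: a=2, c=M2/2=-1353/175, d=(M3−M2)/(6·1)=1048/175, b=Δ2−h2·(2M2+M3)/6=-149/35
seg 3: a=-4, c=M3/2=1791/175, d=(M4−M3)/(6·1)=-112/25, b=Δ3−h3·(2M3+M4)/6=-307/175
seg 4: a=0, c=M4/2=-561/175, d=(M5−M4)/(6·2)=187/350, b=Δ4−h4·(2M4+M5)/6=923/175
t_q=1/2 → seg 0, τ=1/2; S=-3+-442/175·τ+0·τ²+267/175·τ³=-5701/1400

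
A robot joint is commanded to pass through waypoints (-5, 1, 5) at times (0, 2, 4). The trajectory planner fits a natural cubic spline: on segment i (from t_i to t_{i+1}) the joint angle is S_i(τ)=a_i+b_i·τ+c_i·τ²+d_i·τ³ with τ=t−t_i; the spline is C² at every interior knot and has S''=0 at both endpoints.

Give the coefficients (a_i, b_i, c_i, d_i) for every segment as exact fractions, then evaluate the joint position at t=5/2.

  seg 0: a=-5 b=13/4 c=0 d=-1/16
  seg 1: a=1 b=5/2 c=-3/8 d=1/16
S(5/2) = 277/128

Δ: Δ0=3, Δ1=2
row 1: diag=8, rhs=-6; c'=1/4, d'=-3/4
back: M1=-3/4
M: M0=0, M1=-3/4, M2=0
seg 0: a=-5, c=M0/2=0, d=(M1−M0)/(6·2)=-1/16, b=Δ0−h0·(2M0+M1)/6=13/4
seg 1: a=1, c=M1/2=-3/8, d=(M2−M1)/(6·2)=1/16, b=Δ1−h1·(2M1+M2)/6=5/2
t_q=5/2 → seg 1, τ=1/2; S=1+5/2·τ+-3/8·τ²+1/16·τ³=277/128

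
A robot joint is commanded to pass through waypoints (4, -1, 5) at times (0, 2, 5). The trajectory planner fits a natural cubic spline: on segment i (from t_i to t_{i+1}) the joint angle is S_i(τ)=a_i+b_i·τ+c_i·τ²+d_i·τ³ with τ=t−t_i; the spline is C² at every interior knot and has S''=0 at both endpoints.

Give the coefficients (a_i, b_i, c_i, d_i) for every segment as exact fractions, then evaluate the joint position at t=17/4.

  seg 0: a=4 b=-17/5 c=0 d=9/40
  seg 1: a=-1 b=-7/10 c=27/20 d=-3/20
S(17/4) = 653/256

Δ: Δ0=-5/2, Δ1=2
row 1: diag=10, rhs=27; c'=3/10, d'=27/10
back: M1=27/10
M: M0=0, M1=27/10, M2=0
seg 0: a=4, c=M0/2=0, d=(M1−M0)/(6·2)=9/40, b=Δ0−h0·(2M0+M1)/6=-17/5
seg 1: a=-1, c=M1/2=27/20, d=(M2−M1)/(6·3)=-3/20, b=Δ1−h1·(2M1+M2)/6=-7/10
t_q=17/4 → seg 1, τ=9/4; S=-1+-7/10·τ+27/20·τ²+-3/20·τ³=653/256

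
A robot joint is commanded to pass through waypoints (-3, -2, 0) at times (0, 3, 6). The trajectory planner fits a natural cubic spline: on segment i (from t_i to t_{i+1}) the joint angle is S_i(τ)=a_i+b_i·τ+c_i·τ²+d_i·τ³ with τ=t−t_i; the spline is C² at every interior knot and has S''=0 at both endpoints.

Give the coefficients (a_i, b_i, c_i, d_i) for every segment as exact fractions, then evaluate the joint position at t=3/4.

  seg 0: a=-3 b=1/4 c=0 d=1/108
  seg 1: a=-2 b=1/2 c=1/12 d=-1/108
S(3/4) = -719/256

Δ: Δ0=1/3, Δ1=2/3
row 1: diag=12, rhs=2; c'=1/4, d'=1/6
back: M1=1/6
M: M0=0, M1=1/6, M2=0
seg 0: a=-3, c=M0/2=0, d=(M1−M0)/(6·3)=1/108, b=Δ0−h0·(2M0+M1)/6=1/4
seg 1: a=-2, c=M1/2=1/12, d=(M2−M1)/(6·3)=-1/108, b=Δ1−h1·(2M1+M2)/6=1/2
t_q=3/4 → seg 0, τ=3/4; S=-3+1/4·τ+0·τ²+1/108·τ³=-719/256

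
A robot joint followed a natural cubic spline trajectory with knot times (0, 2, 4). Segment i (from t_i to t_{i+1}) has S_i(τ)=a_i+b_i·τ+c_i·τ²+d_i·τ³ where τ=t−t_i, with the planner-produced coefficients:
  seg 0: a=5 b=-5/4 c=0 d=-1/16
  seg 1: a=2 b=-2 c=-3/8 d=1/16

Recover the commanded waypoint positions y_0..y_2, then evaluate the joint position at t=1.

y_0 = S_0(0) = a_0 = 5
y_1 = S_1(0) = a_1 = 2
y_2 = S_1(2) = -3
t_q=1 is in segment 0 (τ=1); S_0(τ)=59/16

y_0=5 y_1=2 y_2=-3
S(1) = 59/16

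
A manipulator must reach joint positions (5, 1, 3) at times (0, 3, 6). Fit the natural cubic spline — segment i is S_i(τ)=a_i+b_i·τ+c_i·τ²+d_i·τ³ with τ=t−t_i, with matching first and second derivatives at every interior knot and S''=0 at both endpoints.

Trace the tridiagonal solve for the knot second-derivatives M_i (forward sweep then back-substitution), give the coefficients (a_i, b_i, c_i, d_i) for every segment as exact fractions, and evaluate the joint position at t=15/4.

  seg 0: a=5 b=-11/6 c=0 d=1/18
  seg 1: a=1 b=-1/3 c=1/2 d=-1/18
S(15/4) = 129/128

Δ: Δ0=-4/3, Δ1=2/3
row 1: diag=12, rhs=12; c'=1/4, d'=1
back: M1=1
M: M0=0, M1=1, M2=0
seg 0: a=5, c=M0/2=0, d=(M1−M0)/(6·3)=1/18, b=Δ0−h0·(2M0+M1)/6=-11/6
seg 1: a=1, c=M1/2=1/2, d=(M2−M1)/(6·3)=-1/18, b=Δ1−h1·(2M1+M2)/6=-1/3
t_q=15/4 → seg 1, τ=3/4; S=1+-1/3·τ+1/2·τ²+-1/18·τ³=129/128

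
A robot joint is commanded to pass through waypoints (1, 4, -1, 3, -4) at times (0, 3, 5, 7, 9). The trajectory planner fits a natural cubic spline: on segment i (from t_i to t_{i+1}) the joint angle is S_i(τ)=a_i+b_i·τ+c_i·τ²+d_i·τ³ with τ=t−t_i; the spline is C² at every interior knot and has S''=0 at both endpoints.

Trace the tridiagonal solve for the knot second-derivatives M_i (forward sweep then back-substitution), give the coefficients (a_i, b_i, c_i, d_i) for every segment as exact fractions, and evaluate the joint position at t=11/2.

  seg 0: a=1 b=185/71 c=0 d=-38/213
  seg 1: a=4 b=-157/71 c=-114/71 d=415/568
  seg 2: a=-1 b=19/142 c=789/284 d=-131/142
  seg 3: a=3 b=25/142 c=-783/284 d=261/568
S(11/2) = -201/568

Δ: Δ0=1, Δ1=-5/2, Δ2=2, Δ3=-7/2
row 1: diag=10, rhs=-21; c'=1/5, d'=-21/10
row 2: denom=8−2·1/5=38/5; d'=(27−2·-21/10)/(38/5)=78/19
row 3: denom=8−2·5/19=142/19; d'=(-33−2·78/19)/(142/19)=-783/142
back: M3=-783/142
back: M2=78/19−5/19·-783/142=789/142
back: M1=-21/10−1/5·789/142=-228/71
M: M0=0, M1=-228/71, M2=789/142, M3=-783/142, M4=0
seg 0: a=1, c=M0/2=0, d=(M1−M0)/(6·3)=-38/213, b=Δ0−h0·(2M0+M1)/6=185/71
seg 1: a=4, c=M1/2=-114/71, d=(M2−M1)/(6·2)=415/568, b=Δ1−h1·(2M1+M2)/6=-157/71
seg 2: a=-1, c=M2/2=789/284, d=(M3−M2)/(6·2)=-131/142, b=Δ2−h2·(2M2+M3)/6=19/142
seg 3: a=3, c=M3/2=-783/284, d=(M4−M3)/(6·2)=261/568, b=Δ3−h3·(2M3+M4)/6=25/142
t_q=11/2 → seg 2, τ=1/2; S=-1+19/142·τ+789/284·τ²+-131/142·τ³=-201/568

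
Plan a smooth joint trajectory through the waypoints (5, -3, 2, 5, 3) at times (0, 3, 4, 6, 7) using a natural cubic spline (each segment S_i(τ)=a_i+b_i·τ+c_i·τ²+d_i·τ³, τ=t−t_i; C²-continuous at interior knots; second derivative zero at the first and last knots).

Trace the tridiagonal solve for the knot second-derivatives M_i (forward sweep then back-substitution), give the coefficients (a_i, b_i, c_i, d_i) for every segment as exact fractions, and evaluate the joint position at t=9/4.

Δ: Δ0=-8/3, Δ1=5, Δ2=3/2, Δ3=-2
row 1: diag=8, rhs=46; c'=1/8, d'=23/4
row 2: denom=6−1·1/8=47/8; d'=(-21−1·23/4)/(47/8)=-214/47
row 3: denom=6−2·16/47=250/47; d'=(-21−2·-214/47)/(250/47)=-559/250
back: M3=-559/250
back: M2=-214/47−16/47·-559/250=-474/125
back: M1=23/4−1/8·-474/125=778/125
M: M0=0, M1=778/125, M2=-474/125, M3=-559/250, M4=0
seg 0: a=5, c=M0/2=0, d=(M1−M0)/(6·3)=389/1125, b=Δ0−h0·(2M0+M1)/6=-2167/375
seg 1: a=-3, c=M1/2=389/125, d=(M2−M1)/(6·1)=-626/375, b=Δ1−h1·(2M1+M2)/6=1334/375
seg 2: a=2, c=M2/2=-237/125, d=(M3−M2)/(6·2)=389/3000, b=Δ2−h2·(2M2+M3)/6=358/75
seg 3: a=5, c=M3/2=-559/500, d=(M4−M3)/(6·1)=559/1500, b=Δ3−h3·(2M3+M4)/6=-941/750
t_q=9/4 → seg 0, τ=9/4; S=5+-2167/375·τ+0·τ²+389/1125·τ³=-32507/8000

  seg 0: a=5 b=-2167/375 c=0 d=389/1125
  seg 1: a=-3 b=1334/375 c=389/125 d=-626/375
  seg 2: a=2 b=358/75 c=-237/125 d=389/3000
  seg 3: a=5 b=-941/750 c=-559/500 d=559/1500
S(9/4) = -32507/8000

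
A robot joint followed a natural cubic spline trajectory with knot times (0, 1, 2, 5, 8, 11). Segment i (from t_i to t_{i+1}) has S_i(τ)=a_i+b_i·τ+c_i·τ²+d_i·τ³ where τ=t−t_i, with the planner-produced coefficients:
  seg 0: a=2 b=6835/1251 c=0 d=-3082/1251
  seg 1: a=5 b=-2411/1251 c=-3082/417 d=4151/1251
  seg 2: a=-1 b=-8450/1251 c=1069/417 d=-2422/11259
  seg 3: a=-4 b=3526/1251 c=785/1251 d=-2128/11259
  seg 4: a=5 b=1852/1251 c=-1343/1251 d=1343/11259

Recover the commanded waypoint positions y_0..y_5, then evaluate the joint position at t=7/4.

y_0 = S_0(0) = a_0 = 2
y_1 = S_1(0) = a_1 = 5
y_2 = S_2(0) = a_2 = -1
y_3 = S_3(0) = a_3 = -4
y_4 = S_4(0) = a_4 = 5
y_5 = S_4(3) = 3
t_q=7/4 is in segment 1 (τ=3/4); S_1(τ)=21271/26688

y_0=2 y_1=5 y_2=-1 y_3=-4 y_4=5 y_5=3
S(7/4) = 21271/26688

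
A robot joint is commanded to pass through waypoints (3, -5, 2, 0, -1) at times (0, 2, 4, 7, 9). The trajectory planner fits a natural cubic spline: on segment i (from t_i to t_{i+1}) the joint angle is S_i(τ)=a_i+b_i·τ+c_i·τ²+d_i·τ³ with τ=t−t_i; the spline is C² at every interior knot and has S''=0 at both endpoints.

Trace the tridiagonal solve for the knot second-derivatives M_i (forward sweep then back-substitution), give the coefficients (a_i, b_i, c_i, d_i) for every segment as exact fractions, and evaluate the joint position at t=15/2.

  seg 0: a=3 b=-299/48 c=0 d=107/192
  seg 1: a=-5 b=11/24 c=107/32 d=-175/192
  seg 2: a=2 b=139/48 c=-17/8 d=5/16
  seg 3: a=0 b=-17/12 c=11/16 d=-11/96
S(15/2) = -141/256

Δ: Δ0=-4, Δ1=7/2, Δ2=-2/3, Δ3=-1/2
row 1: diag=8, rhs=45; c'=1/4, d'=45/8
row 2: denom=10−2·1/4=19/2; d'=(-25−2·45/8)/(19/2)=-145/38
row 3: denom=10−3·6/19=172/19; d'=(1−3·-145/38)/(172/19)=11/8
back: M3=11/8
back: M2=-145/38−6/19·11/8=-17/4
back: M1=45/8−1/4·-17/4=107/16
M: M0=0, M1=107/16, M2=-17/4, M3=11/8, M4=0
seg 0: a=3, c=M0/2=0, d=(M1−M0)/(6·2)=107/192, b=Δ0−h0·(2M0+M1)/6=-299/48
seg 1: a=-5, c=M1/2=107/32, d=(M2−M1)/(6·2)=-175/192, b=Δ1−h1·(2M1+M2)/6=11/24
seg 2: a=2, c=M2/2=-17/8, d=(M3−M2)/(6·3)=5/16, b=Δ2−h2·(2M2+M3)/6=139/48
seg 3: a=0, c=M3/2=11/16, d=(M4−M3)/(6·2)=-11/96, b=Δ3−h3·(2M3+M4)/6=-17/12
t_q=15/2 → seg 3, τ=1/2; S=0+-17/12·τ+11/16·τ²+-11/96·τ³=-141/256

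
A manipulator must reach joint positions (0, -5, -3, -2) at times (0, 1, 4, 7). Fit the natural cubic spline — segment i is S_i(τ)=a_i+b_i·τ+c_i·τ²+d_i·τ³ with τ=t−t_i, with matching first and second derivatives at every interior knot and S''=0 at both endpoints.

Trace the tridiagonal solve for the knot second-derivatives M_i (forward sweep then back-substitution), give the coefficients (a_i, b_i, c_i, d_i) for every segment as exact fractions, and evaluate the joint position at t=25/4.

Δ: Δ0=-5, Δ1=2/3, Δ2=1/3
row 1: diag=8, rhs=34; c'=3/8, d'=17/4
row 2: denom=12−3·3/8=87/8; d'=(-2−3·17/4)/(87/8)=-118/87
back: M2=-118/87
back: M1=17/4−3/8·-118/87=138/29
M: M0=0, M1=138/29, M2=-118/87, M3=0
seg 0: a=0, c=M0/2=0, d=(M1−M0)/(6·1)=23/29, b=Δ0−h0·(2M0+M1)/6=-168/29
seg 1: a=-5, c=M1/2=69/29, d=(M2−M1)/(6·3)=-266/783, b=Δ1−h1·(2M1+M2)/6=-99/29
seg 2: a=-3, c=M2/2=-59/87, d=(M3−M2)/(6·3)=59/783, b=Δ2−h2·(2M2+M3)/6=49/29
t_q=25/4 → seg 2, τ=9/4; S=-3+49/29·τ+-59/87·τ²+59/783·τ³=-3291/1856

  seg 0: a=0 b=-168/29 c=0 d=23/29
  seg 1: a=-5 b=-99/29 c=69/29 d=-266/783
  seg 2: a=-3 b=49/29 c=-59/87 d=59/783
S(25/4) = -3291/1856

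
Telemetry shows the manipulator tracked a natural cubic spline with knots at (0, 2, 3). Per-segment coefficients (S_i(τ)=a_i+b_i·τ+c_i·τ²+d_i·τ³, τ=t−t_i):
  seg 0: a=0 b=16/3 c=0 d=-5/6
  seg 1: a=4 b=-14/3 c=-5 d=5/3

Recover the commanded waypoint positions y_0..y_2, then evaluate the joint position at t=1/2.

y_0=0 y_1=4 y_2=-4
S(1/2) = 41/16

y_0 = S_0(0) = a_0 = 0
y_1 = S_1(0) = a_1 = 4
y_2 = S_1(1) = -4
t_q=1/2 is in segment 0 (τ=1/2); S_0(τ)=41/16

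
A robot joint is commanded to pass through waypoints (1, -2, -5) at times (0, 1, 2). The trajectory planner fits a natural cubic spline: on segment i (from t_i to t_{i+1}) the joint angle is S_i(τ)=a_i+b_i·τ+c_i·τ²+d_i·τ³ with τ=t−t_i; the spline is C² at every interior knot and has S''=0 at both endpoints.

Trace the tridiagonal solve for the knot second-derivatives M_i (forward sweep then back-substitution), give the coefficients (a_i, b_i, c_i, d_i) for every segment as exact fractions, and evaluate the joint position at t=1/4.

Δ: Δ0=-3, Δ1=-3
row 1: diag=4, rhs=0; c'=1/4, d'=0
back: M1=0
M: M0=0, M1=0, M2=0
seg 0: a=1, c=M0/2=0, d=(M1−M0)/(6·1)=0, b=Δ0−h0·(2M0+M1)/6=-3
seg 1: a=-2, c=M1/2=0, d=(M2−M1)/(6·1)=0, b=Δ1−h1·(2M1+M2)/6=-3
t_q=1/4 → seg 0, τ=1/4; S=1+-3·τ+0·τ²+0·τ³=1/4

  seg 0: a=1 b=-3 c=0 d=0
  seg 1: a=-2 b=-3 c=0 d=0
S(1/4) = 1/4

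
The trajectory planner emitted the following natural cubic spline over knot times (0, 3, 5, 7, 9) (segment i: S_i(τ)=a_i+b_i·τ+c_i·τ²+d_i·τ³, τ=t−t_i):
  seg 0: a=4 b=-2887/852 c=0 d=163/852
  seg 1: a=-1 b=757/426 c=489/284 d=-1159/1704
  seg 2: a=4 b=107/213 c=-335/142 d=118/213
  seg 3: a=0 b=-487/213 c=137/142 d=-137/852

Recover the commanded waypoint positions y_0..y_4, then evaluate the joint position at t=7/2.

y_0 = S_0(0) = a_0 = 4
y_1 = S_1(0) = a_1 = -1
y_2 = S_2(0) = a_2 = 4
y_3 = S_3(0) = a_3 = 0
y_4 = S_3(2) = -2
t_q=7/2 is in segment 1 (τ=1/2); S_1(τ)=1063/4544

y_0=4 y_1=-1 y_2=4 y_3=0 y_4=-2
S(7/2) = 1063/4544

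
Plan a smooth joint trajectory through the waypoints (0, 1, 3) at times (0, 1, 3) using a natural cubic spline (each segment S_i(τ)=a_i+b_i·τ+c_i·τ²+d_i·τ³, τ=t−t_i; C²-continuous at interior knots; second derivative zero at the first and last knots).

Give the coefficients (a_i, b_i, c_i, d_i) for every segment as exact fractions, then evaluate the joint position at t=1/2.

Δ: Δ0=1, Δ1=1
row 1: diag=6, rhs=0; c'=1/3, d'=0
back: M1=0
M: M0=0, M1=0, M2=0
seg 0: a=0, c=M0/2=0, d=(M1−M0)/(6·1)=0, b=Δ0−h0·(2M0+M1)/6=1
seg 1: a=1, c=M1/2=0, d=(M2−M1)/(6·2)=0, b=Δ1−h1·(2M1+M2)/6=1
t_q=1/2 → seg 0, τ=1/2; S=0+1·τ+0·τ²+0·τ³=1/2

  seg 0: a=0 b=1 c=0 d=0
  seg 1: a=1 b=1 c=0 d=0
S(1/2) = 1/2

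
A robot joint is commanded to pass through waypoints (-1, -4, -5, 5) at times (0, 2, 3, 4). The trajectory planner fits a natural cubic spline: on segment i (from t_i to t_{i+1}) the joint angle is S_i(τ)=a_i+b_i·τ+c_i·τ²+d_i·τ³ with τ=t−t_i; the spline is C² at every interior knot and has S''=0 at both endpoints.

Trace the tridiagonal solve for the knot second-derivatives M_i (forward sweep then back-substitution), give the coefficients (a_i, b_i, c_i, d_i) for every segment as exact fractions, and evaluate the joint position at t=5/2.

Δ: Δ0=-3/2, Δ1=-1, Δ2=10
row 1: diag=6, rhs=3; c'=1/6, d'=1/2
row 2: denom=4−1·1/6=23/6; d'=(66−1·1/2)/(23/6)=393/23
back: M2=393/23
back: M1=1/2−1/6·393/23=-54/23
M: M0=0, M1=-54/23, M2=393/23, M3=0
seg 0: a=-1, c=M0/2=0, d=(M1−M0)/(6·2)=-9/46, b=Δ0−h0·(2M0+M1)/6=-33/46
seg 1: a=-4, c=M1/2=-27/23, d=(M2−M1)/(6·1)=149/46, b=Δ1−h1·(2M1+M2)/6=-141/46
seg 2: a=-5, c=M2/2=393/46, d=(M3−M2)/(6·1)=-131/46, b=Δ2−h2·(2M2+M3)/6=99/23
t_q=5/2 → seg 1, τ=1/2; S=-4+-141/46·τ+-27/23·τ²+149/46·τ³=-1995/368

  seg 0: a=-1 b=-33/46 c=0 d=-9/46
  seg 1: a=-4 b=-141/46 c=-27/23 d=149/46
  seg 2: a=-5 b=99/23 c=393/46 d=-131/46
S(5/2) = -1995/368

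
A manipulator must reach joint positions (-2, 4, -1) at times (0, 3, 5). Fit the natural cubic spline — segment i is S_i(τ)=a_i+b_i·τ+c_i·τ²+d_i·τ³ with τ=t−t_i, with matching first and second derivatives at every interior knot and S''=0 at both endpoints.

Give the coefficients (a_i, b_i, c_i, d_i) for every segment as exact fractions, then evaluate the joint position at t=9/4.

Δ: Δ0=2, Δ1=-5/2
row 1: diag=10, rhs=-27; c'=1/5, d'=-27/10
back: M1=-27/10
M: M0=0, M1=-27/10, M2=0
seg 0: a=-2, c=M0/2=0, d=(M1−M0)/(6·3)=-3/20, b=Δ0−h0·(2M0+M1)/6=67/20
seg 1: a=4, c=M1/2=-27/20, d=(M2−M1)/(6·2)=9/40, b=Δ1−h1·(2M1+M2)/6=-7/10
t_q=9/4 → seg 0, τ=9/4; S=-2+67/20·τ+0·τ²+-3/20·τ³=4901/1280

  seg 0: a=-2 b=67/20 c=0 d=-3/20
  seg 1: a=4 b=-7/10 c=-27/20 d=9/40
S(9/4) = 4901/1280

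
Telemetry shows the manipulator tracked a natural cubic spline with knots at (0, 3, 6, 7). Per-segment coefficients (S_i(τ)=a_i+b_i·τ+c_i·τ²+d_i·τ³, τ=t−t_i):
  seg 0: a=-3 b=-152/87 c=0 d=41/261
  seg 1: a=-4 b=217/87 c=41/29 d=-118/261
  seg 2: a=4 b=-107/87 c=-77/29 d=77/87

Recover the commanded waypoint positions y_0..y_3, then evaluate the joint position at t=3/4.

y_0 = S_0(0) = a_0 = -3
y_1 = S_1(0) = a_1 = -4
y_2 = S_2(0) = a_2 = 4
y_3 = S_2(1) = 1
t_q=3/4 is in segment 0 (τ=3/4); S_0(τ)=-7877/1856

y_0=-3 y_1=-4 y_2=4 y_3=1
S(3/4) = -7877/1856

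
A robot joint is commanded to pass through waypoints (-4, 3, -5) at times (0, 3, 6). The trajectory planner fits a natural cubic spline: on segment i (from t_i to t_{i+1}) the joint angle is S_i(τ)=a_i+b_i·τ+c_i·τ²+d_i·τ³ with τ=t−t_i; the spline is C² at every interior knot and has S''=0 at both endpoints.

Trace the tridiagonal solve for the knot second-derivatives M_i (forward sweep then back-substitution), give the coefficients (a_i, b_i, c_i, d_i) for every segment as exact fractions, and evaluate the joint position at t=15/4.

Δ: Δ0=7/3, Δ1=-8/3
row 1: diag=12, rhs=-30; c'=1/4, d'=-5/2
back: M1=-5/2
M: M0=0, M1=-5/2, M2=0
seg 0: a=-4, c=M0/2=0, d=(M1−M0)/(6·3)=-5/36, b=Δ0−h0·(2M0+M1)/6=43/12
seg 1: a=3, c=M1/2=-5/4, d=(M2−M1)/(6·3)=5/36, b=Δ1−h1·(2M1+M2)/6=-1/6
t_q=15/4 → seg 1, τ=3/4; S=3+-1/6·τ+-5/4·τ²+5/36·τ³=571/256

  seg 0: a=-4 b=43/12 c=0 d=-5/36
  seg 1: a=3 b=-1/6 c=-5/4 d=5/36
S(15/4) = 571/256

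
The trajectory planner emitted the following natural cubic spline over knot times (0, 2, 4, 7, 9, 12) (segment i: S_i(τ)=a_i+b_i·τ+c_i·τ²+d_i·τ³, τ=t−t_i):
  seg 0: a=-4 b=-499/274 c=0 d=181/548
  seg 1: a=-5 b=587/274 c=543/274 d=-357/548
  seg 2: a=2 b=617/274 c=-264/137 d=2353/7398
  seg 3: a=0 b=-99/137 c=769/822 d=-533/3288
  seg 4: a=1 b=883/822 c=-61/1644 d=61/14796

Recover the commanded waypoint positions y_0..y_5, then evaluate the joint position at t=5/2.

y_0 = S_0(0) = a_0 = -4
y_1 = S_1(0) = a_1 = -5
y_2 = S_2(0) = a_2 = 2
y_3 = S_3(0) = a_3 = 0
y_4 = S_4(0) = a_4 = 1
y_5 = S_4(3) = 4
t_q=5/2 is in segment 1 (τ=1/2); S_1(τ)=-15409/4384

y_0=-4 y_1=-5 y_2=2 y_3=0 y_4=1 y_5=4
S(5/2) = -15409/4384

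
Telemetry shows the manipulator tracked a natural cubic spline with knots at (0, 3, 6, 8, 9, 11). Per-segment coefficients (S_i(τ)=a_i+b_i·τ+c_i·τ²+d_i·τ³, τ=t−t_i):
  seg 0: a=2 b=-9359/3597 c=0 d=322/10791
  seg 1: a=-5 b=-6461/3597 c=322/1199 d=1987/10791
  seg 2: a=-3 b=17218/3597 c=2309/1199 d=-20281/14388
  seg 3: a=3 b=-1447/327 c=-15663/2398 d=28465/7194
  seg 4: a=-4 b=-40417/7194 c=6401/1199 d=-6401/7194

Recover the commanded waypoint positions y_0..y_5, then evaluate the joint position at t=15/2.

y_0 = S_0(0) = a_0 = 2
y_1 = S_1(0) = a_1 = -5
y_2 = S_2(0) = a_2 = -3
y_3 = S_3(0) = a_3 = 3
y_4 = S_4(0) = a_4 = -4
y_5 = S_4(2) = -1
t_q=15/2 is in segment 2 (τ=3/2); S_2(τ)=144103/38368

y_0=2 y_1=-5 y_2=-3 y_3=3 y_4=-4 y_5=-1
S(15/2) = 144103/38368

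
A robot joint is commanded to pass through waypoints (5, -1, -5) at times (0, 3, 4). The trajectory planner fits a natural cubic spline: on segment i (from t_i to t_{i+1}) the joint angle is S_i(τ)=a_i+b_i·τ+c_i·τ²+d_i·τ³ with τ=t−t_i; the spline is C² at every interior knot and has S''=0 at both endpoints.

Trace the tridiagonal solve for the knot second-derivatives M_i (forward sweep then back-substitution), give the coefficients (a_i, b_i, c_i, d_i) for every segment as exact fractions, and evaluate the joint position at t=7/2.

Δ: Δ0=-2, Δ1=-4
row 1: diag=8, rhs=-12; c'=1/8, d'=-3/2
back: M1=-3/2
M: M0=0, M1=-3/2, M2=0
seg 0: a=5, c=M0/2=0, d=(M1−M0)/(6·3)=-1/12, b=Δ0−h0·(2M0+M1)/6=-5/4
seg 1: a=-1, c=M1/2=-3/4, d=(M2−M1)/(6·1)=1/4, b=Δ1−h1·(2M1+M2)/6=-7/2
t_q=7/2 → seg 1, τ=1/2; S=-1+-7/2·τ+-3/4·τ²+1/4·τ³=-93/32

  seg 0: a=5 b=-5/4 c=0 d=-1/12
  seg 1: a=-1 b=-7/2 c=-3/4 d=1/4
S(7/2) = -93/32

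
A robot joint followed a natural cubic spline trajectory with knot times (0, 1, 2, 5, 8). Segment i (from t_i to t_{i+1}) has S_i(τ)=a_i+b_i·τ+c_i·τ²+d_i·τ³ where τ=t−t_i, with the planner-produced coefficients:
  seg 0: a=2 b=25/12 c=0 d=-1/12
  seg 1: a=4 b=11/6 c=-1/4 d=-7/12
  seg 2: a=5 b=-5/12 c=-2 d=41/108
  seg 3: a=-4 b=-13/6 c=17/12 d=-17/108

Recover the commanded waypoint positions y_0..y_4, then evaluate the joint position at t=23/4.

y_0=2 y_1=4 y_2=5 y_3=-4 y_4=-2
S(23/4) = -1253/256

y_0 = S_0(0) = a_0 = 2
y_1 = S_1(0) = a_1 = 4
y_2 = S_2(0) = a_2 = 5
y_3 = S_3(0) = a_3 = -4
y_4 = S_3(3) = -2
t_q=23/4 is in segment 3 (τ=3/4); S_3(τ)=-1253/256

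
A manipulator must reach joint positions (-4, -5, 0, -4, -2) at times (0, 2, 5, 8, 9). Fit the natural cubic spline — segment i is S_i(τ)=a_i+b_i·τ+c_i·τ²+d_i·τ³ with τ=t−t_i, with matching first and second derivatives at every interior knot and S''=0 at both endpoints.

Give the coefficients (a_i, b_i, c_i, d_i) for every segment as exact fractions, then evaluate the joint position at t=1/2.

  seg 0: a=-4 b=-70/57 c=0 d=83/456
  seg 1: a=-5 b=109/114 c=83/76 d=-65/228
  seg 2: a=0 b=-43/228 c=-28/19 d=83/228
  seg 3: a=-4 b=91/114 c=137/76 d=-137/228
S(1/2) = -5583/1216

Δ: Δ0=-1/2, Δ1=5/3, Δ2=-4/3, Δ3=2
row 1: diag=10, rhs=13; c'=3/10, d'=13/10
row 2: denom=12−3·3/10=111/10; d'=(-18−3·13/10)/(111/10)=-73/37
row 3: denom=8−3·10/37=266/37; d'=(20−3·-73/37)/(266/37)=137/38
back: M3=137/38
back: M2=-73/37−10/37·137/38=-56/19
back: M1=13/10−3/10·-56/19=83/38
M: M0=0, M1=83/38, M2=-56/19, M3=137/38, M4=0
seg 0: a=-4, c=M0/2=0, d=(M1−M0)/(6·2)=83/456, b=Δ0−h0·(2M0+M1)/6=-70/57
seg 1: a=-5, c=M1/2=83/76, d=(M2−M1)/(6·3)=-65/228, b=Δ1−h1·(2M1+M2)/6=109/114
seg 2: a=0, c=M2/2=-28/19, d=(M3−M2)/(6·3)=83/228, b=Δ2−h2·(2M2+M3)/6=-43/228
seg 3: a=-4, c=M3/2=137/76, d=(M4−M3)/(6·1)=-137/228, b=Δ3−h3·(2M3+M4)/6=91/114
t_q=1/2 → seg 0, τ=1/2; S=-4+-70/57·τ+0·τ²+83/456·τ³=-5583/1216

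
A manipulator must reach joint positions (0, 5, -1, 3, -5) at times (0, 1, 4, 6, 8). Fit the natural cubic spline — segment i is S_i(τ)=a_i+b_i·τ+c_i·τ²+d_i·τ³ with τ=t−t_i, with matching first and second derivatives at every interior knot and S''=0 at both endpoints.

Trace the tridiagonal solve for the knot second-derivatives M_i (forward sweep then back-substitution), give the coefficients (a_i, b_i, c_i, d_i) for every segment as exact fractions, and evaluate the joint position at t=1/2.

  seg 0: a=0 b=418/67 c=0 d=-83/67
  seg 1: a=5 b=169/67 c=-249/67 d=148/201
  seg 2: a=-1 b=7/67 c=195/67 d=-263/268
  seg 3: a=3 b=-2/67 c=-399/134 d=133/268
S(1/2) = 1589/536

Δ: Δ0=5, Δ1=-2, Δ2=2, Δ3=-4
row 1: diag=8, rhs=-42; c'=3/8, d'=-21/4
row 2: denom=10−3·3/8=71/8; d'=(24−3·-21/4)/(71/8)=318/71
row 3: denom=8−2·16/71=536/71; d'=(-36−2·318/71)/(536/71)=-399/67
back: M3=-399/67
back: M2=318/71−16/71·-399/67=390/67
back: M1=-21/4−3/8·390/67=-498/67
M: M0=0, M1=-498/67, M2=390/67, M3=-399/67, M4=0
seg 0: a=0, c=M0/2=0, d=(M1−M0)/(6·1)=-83/67, b=Δ0−h0·(2M0+M1)/6=418/67
seg 1: a=5, c=M1/2=-249/67, d=(M2−M1)/(6·3)=148/201, b=Δ1−h1·(2M1+M2)/6=169/67
seg 2: a=-1, c=M2/2=195/67, d=(M3−M2)/(6·2)=-263/268, b=Δ2−h2·(2M2+M3)/6=7/67
seg 3: a=3, c=M3/2=-399/134, d=(M4−M3)/(6·2)=133/268, b=Δ3−h3·(2M3+M4)/6=-2/67
t_q=1/2 → seg 0, τ=1/2; S=0+418/67·τ+0·τ²+-83/67·τ³=1589/536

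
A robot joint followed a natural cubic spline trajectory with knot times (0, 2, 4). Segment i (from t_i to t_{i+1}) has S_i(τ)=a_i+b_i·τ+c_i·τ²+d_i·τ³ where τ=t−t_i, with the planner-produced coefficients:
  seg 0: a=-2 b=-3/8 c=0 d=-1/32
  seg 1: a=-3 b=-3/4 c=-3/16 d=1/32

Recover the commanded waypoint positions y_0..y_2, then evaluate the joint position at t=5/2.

y_0 = S_0(0) = a_0 = -2
y_1 = S_1(0) = a_1 = -3
y_2 = S_1(2) = -5
t_q=5/2 is in segment 1 (τ=1/2); S_1(τ)=-875/256

y_0=-2 y_1=-3 y_2=-5
S(5/2) = -875/256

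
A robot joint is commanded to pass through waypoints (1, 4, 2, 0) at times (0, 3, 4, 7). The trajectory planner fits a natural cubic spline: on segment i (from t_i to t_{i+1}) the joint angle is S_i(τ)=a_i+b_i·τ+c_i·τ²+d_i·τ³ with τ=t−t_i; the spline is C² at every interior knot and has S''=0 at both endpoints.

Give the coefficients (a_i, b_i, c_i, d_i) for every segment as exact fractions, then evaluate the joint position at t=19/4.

Δ: Δ0=1, Δ1=-2, Δ2=-2/3
row 1: diag=8, rhs=-18; c'=1/8, d'=-9/4
row 2: denom=8−1·1/8=63/8; d'=(8−1·-9/4)/(63/8)=82/63
back: M2=82/63
back: M1=-9/4−1/8·82/63=-152/63
M: M0=0, M1=-152/63, M2=82/63, M3=0
seg 0: a=1, c=M0/2=0, d=(M1−M0)/(6·3)=-76/567, b=Δ0−h0·(2M0+M1)/6=139/63
seg 1: a=4, c=M1/2=-76/63, d=(M2−M1)/(6·1)=13/21, b=Δ1−h1·(2M1+M2)/6=-89/63
seg 2: a=2, c=M2/2=41/63, d=(M3−M2)/(6·3)=-41/567, b=Δ2−h2·(2M2+M3)/6=-124/63
t_q=19/4 → seg 2, τ=3/4; S=2+-124/63·τ+41/63·τ²+-41/567·τ³=55/64

  seg 0: a=1 b=139/63 c=0 d=-76/567
  seg 1: a=4 b=-89/63 c=-76/63 d=13/21
  seg 2: a=2 b=-124/63 c=41/63 d=-41/567
S(19/4) = 55/64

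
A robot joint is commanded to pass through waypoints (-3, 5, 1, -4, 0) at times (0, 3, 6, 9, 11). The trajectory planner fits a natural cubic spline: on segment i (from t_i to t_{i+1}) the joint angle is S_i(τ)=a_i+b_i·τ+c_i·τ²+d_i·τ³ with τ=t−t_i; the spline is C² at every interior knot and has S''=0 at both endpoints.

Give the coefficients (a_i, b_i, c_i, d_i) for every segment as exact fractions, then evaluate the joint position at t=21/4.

  seg 0: a=-3 b=1505/414 c=0 d=-401/3726
  seg 1: a=5 b=151/207 c=-401/414 d=349/3726
  seg 2: a=1 b=-1057/414 c=-26/207 d=523/3726
  seg 3: a=-4 b=100/207 c=157/138 d=-157/828
S(21/4) = 359/128

Δ: Δ0=8/3, Δ1=-4/3, Δ2=-5/3, Δ3=2
row 1: diag=12, rhs=-24; c'=1/4, d'=-2
row 2: denom=12−3·1/4=45/4; d'=(-2−3·-2)/(45/4)=16/45
row 3: denom=10−3·4/15=46/5; d'=(22−3·16/45)/(46/5)=157/69
back: M3=157/69
back: M2=16/45−4/15·157/69=-52/207
back: M1=-2−1/4·-52/207=-401/207
M: M0=0, M1=-401/207, M2=-52/207, M3=157/69, M4=0
seg 0: a=-3, c=M0/2=0, d=(M1−M0)/(6·3)=-401/3726, b=Δ0−h0·(2M0+M1)/6=1505/414
seg 1: a=5, c=M1/2=-401/414, d=(M2−M1)/(6·3)=349/3726, b=Δ1−h1·(2M1+M2)/6=151/207
seg 2: a=1, c=M2/2=-26/207, d=(M3−M2)/(6·3)=523/3726, b=Δ2−h2·(2M2+M3)/6=-1057/414
seg 3: a=-4, c=M3/2=157/138, d=(M4−M3)/(6·2)=-157/828, b=Δ3−h3·(2M3+M4)/6=100/207
t_q=21/4 → seg 1, τ=9/4; S=5+151/207·τ+-401/414·τ²+349/3726·τ³=359/128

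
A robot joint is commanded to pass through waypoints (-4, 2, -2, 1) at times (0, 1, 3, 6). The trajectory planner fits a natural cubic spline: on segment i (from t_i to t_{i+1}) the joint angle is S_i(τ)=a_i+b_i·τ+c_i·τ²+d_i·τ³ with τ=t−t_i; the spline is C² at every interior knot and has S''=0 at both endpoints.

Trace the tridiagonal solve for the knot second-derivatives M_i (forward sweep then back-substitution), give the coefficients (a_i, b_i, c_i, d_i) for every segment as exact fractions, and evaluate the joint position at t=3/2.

Δ: Δ0=6, Δ1=-2, Δ2=1
row 1: diag=6, rhs=-48; c'=1/3, d'=-8
row 2: denom=10−2·1/3=28/3; d'=(18−2·-8)/(28/3)=51/14
back: M2=51/14
back: M1=-8−1/3·51/14=-129/14
M: M0=0, M1=-129/14, M2=51/14, M3=0
seg 0: a=-4, c=M0/2=0, d=(M1−M0)/(6·1)=-43/28, b=Δ0−h0·(2M0+M1)/6=211/28
seg 1: a=2, c=M1/2=-129/28, d=(M2−M1)/(6·2)=15/14, b=Δ1−h1·(2M1+M2)/6=41/14
seg 2: a=-2, c=M2/2=51/28, d=(M3−M2)/(6·3)=-17/84, b=Δ2−h2·(2M2+M3)/6=-37/14
t_q=3/2 → seg 1, τ=1/2; S=2+41/14·τ+-129/28·τ²+15/14·τ³=137/56

  seg 0: a=-4 b=211/28 c=0 d=-43/28
  seg 1: a=2 b=41/14 c=-129/28 d=15/14
  seg 2: a=-2 b=-37/14 c=51/28 d=-17/84
S(3/2) = 137/56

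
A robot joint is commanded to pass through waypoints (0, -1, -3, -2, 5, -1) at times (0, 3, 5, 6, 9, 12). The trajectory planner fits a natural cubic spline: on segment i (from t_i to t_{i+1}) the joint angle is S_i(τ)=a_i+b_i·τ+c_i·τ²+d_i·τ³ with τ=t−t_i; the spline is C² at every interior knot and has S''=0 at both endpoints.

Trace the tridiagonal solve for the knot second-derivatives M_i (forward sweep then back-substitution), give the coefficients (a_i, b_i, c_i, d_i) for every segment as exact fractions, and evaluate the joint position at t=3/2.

Δ: Δ0=-1/3, Δ1=-1, Δ2=1, Δ3=7/3, Δ4=-2
row 1: diag=10, rhs=-4; c'=1/5, d'=-2/5
row 2: denom=6−2·1/5=28/5; d'=(12−2·-2/5)/(28/5)=16/7
row 3: denom=8−1·5/28=219/28; d'=(8−1·16/7)/(219/28)=160/219
row 4: denom=12−3·28/73=792/73; d'=(-26−3·160/219)/(792/73)=-343/132
back: M4=-343/132
back: M3=160/219−28/73·-343/132=19/11
back: M2=16/7−5/28·19/11=87/44
back: M1=-2/5−1/5·87/44=-35/44
M: M0=0, M1=-35/44, M2=87/44, M3=19/11, M4=-343/132, M5=0
seg 0: a=0, c=M0/2=0, d=(M1−M0)/(6·3)=-35/792, b=Δ0−h0·(2M0+M1)/6=17/264
seg 1: a=-1, c=M1/2=-35/88, d=(M2−M1)/(6·2)=61/264, b=Δ1−h1·(2M1+M2)/6=-149/132
seg 2: a=-3, c=M2/2=87/88, d=(M3−M2)/(6·1)=-1/24, b=Δ2−h2·(2M2+M3)/6=7/132
seg 3: a=-2, c=M3/2=19/22, d=(M4−M3)/(6·3)=-571/2376, b=Δ3−h3·(2M3+M4)/6=503/264
seg 4: a=5, c=M4/2=-343/264, d=(M5−M4)/(6·3)=343/2376, b=Δ4−h4·(2M4+M5)/6=79/132
t_q=3/2 → seg 0, τ=3/2; S=0+17/264·τ+0·τ²+-35/792·τ³=-37/704

  seg 0: a=0 b=17/264 c=0 d=-35/792
  seg 1: a=-1 b=-149/132 c=-35/88 d=61/264
  seg 2: a=-3 b=7/132 c=87/88 d=-1/24
  seg 3: a=-2 b=503/264 c=19/22 d=-571/2376
  seg 4: a=5 b=79/132 c=-343/264 d=343/2376
S(3/2) = -37/704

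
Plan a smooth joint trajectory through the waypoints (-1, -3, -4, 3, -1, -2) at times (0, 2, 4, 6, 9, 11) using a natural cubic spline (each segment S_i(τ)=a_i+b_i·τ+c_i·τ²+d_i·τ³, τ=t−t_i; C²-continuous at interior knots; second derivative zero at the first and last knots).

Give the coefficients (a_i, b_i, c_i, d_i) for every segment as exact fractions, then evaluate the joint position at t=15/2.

Δ: Δ0=-1, Δ1=-1/2, Δ2=7/2, Δ3=-4/3, Δ4=-1/2
row 1: diag=8, rhs=3; c'=1/4, d'=3/8
row 2: denom=8−2·1/4=15/2; d'=(24−2·3/8)/(15/2)=31/10
row 3: denom=10−2·4/15=142/15; d'=(-29−2·31/10)/(142/15)=-264/71
row 4: denom=10−3·45/142=1285/142; d'=(5−3·-264/71)/(1285/142)=2294/1285
back: M4=2294/1285
back: M3=-264/71−45/142·2294/1285=-1101/257
back: M2=31/10−4/15·-1101/257=10903/2570
back: M1=3/8−1/4·10903/2570=-881/1285
M: M0=0, M1=-881/1285, M2=10903/2570, M3=-1101/257, M4=2294/1285, M5=0
seg 0: a=-1, c=M0/2=0, d=(M1−M0)/(6·2)=-881/15420, b=Δ0−h0·(2M0+M1)/6=-2974/3855
seg 1: a=-3, c=M1/2=-881/2570, d=(M2−M1)/(6·2)=2533/6168, b=Δ1−h1·(2M1+M2)/6=-5617/3855
seg 2: a=-4, c=M2/2=10903/5140, d=(M3−M2)/(6·2)=-21913/30840, b=Δ2−h2·(2M2+M3)/6=16189/7710
seg 3: a=3, c=M3/2=-1101/514, d=(M4−M3)/(6·3)=7799/23130, b=Δ3−h3·(2M3+M4)/6=7934/3855
seg 4: a=-1, c=M4/2=1147/1285, d=(M5−M4)/(6·2)=-1147/7710, b=Δ4−h4·(2M4+M5)/6=-13031/7710
t_q=15/2 → seg 3, τ=3/2; S=3+7934/3855·τ+-1101/514·τ²+7799/23130·τ³=49459/20560

  seg 0: a=-1 b=-2974/3855 c=0 d=-881/15420
  seg 1: a=-3 b=-5617/3855 c=-881/2570 d=2533/6168
  seg 2: a=-4 b=16189/7710 c=10903/5140 d=-21913/30840
  seg 3: a=3 b=7934/3855 c=-1101/514 d=7799/23130
  seg 4: a=-1 b=-13031/7710 c=1147/1285 d=-1147/7710
S(15/2) = 49459/20560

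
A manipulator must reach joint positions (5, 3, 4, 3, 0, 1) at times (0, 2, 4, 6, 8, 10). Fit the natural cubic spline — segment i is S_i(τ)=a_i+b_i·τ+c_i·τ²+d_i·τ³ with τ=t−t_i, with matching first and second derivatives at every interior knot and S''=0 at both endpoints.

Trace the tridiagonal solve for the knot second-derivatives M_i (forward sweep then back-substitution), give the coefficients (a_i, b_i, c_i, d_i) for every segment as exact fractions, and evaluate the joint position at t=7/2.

Δ: Δ0=-1, Δ1=1/2, Δ2=-1/2, Δ3=-3/2, Δ4=1/2
row 1: diag=8, rhs=9; c'=1/4, d'=9/8
row 2: denom=8−2·1/4=15/2; d'=(-6−2·9/8)/(15/2)=-11/10
row 3: denom=8−2·4/15=112/15; d'=(-6−2·-11/10)/(112/15)=-57/112
row 4: denom=8−2·15/56=209/28; d'=(12−2·-57/112)/(209/28)=729/418
back: M4=729/418
back: M3=-57/112−15/56·729/418=-204/209
back: M2=-11/10−4/15·-204/209=-351/418
back: M1=9/8−1/4·-351/418=279/209
M: M0=0, M1=279/209, M2=-351/418, M3=-204/209, M4=729/418, M5=0
seg 0: a=5, c=M0/2=0, d=(M1−M0)/(6·2)=93/836, b=Δ0−h0·(2M0+M1)/6=-302/209
seg 1: a=3, c=M1/2=279/418, d=(M2−M1)/(6·2)=-303/1672, b=Δ1−h1·(2M1+M2)/6=-23/209
seg 2: a=4, c=M2/2=-351/836, d=(M3−M2)/(6·2)=-1/88, b=Δ2−h2·(2M2+M3)/6=161/418
seg 3: a=3, c=M3/2=-102/209, d=(M4−M3)/(6·2)=379/1672, b=Δ3−h3·(2M3+M4)/6=-299/209
seg 4: a=0, c=M4/2=729/836, d=(M5−M4)/(6·2)=-243/1672, b=Δ4−h4·(2M4+M5)/6=-277/418
t_q=7/2 → seg 1, τ=3/2; S=3+-23/209·τ+279/418·τ²+-303/1672·τ³=49827/13376

  seg 0: a=5 b=-302/209 c=0 d=93/836
  seg 1: a=3 b=-23/209 c=279/418 d=-303/1672
  seg 2: a=4 b=161/418 c=-351/836 d=-1/88
  seg 3: a=3 b=-299/209 c=-102/209 d=379/1672
  seg 4: a=0 b=-277/418 c=729/836 d=-243/1672
S(7/2) = 49827/13376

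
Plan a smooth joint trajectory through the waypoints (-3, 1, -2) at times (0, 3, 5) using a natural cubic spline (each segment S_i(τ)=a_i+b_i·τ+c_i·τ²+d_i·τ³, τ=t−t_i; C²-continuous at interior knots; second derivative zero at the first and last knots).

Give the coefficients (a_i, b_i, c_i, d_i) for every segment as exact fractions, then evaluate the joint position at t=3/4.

  seg 0: a=-3 b=131/60 c=0 d=-17/180
  seg 1: a=1 b=-11/30 c=-17/20 d=17/120
S(3/4) = -359/256

Δ: Δ0=4/3, Δ1=-3/2
row 1: diag=10, rhs=-17; c'=1/5, d'=-17/10
back: M1=-17/10
M: M0=0, M1=-17/10, M2=0
seg 0: a=-3, c=M0/2=0, d=(M1−M0)/(6·3)=-17/180, b=Δ0−h0·(2M0+M1)/6=131/60
seg 1: a=1, c=M1/2=-17/20, d=(M2−M1)/(6·2)=17/120, b=Δ1−h1·(2M1+M2)/6=-11/30
t_q=3/4 → seg 0, τ=3/4; S=-3+131/60·τ+0·τ²+-17/180·τ³=-359/256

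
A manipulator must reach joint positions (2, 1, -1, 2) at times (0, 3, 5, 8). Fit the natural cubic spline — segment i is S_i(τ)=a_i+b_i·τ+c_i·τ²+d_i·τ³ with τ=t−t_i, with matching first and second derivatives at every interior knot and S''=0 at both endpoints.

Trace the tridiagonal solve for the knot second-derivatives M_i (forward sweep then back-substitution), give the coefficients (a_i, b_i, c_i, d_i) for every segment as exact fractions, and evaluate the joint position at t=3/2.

Δ: Δ0=-1/3, Δ1=-1, Δ2=1
row 1: diag=10, rhs=-4; c'=1/5, d'=-2/5
row 2: denom=10−2·1/5=48/5; d'=(12−2·-2/5)/(48/5)=4/3
back: M2=4/3
back: M1=-2/5−1/5·4/3=-2/3
M: M0=0, M1=-2/3, M2=4/3, M3=0
seg 0: a=2, c=M0/2=0, d=(M1−M0)/(6·3)=-1/27, b=Δ0−h0·(2M0+M1)/6=0
seg 1: a=1, c=M1/2=-1/3, d=(M2−M1)/(6·2)=1/6, b=Δ1−h1·(2M1+M2)/6=-1
seg 2: a=-1, c=M2/2=2/3, d=(M3−M2)/(6·3)=-2/27, b=Δ2−h2·(2M2+M3)/6=-1/3
t_q=3/2 → seg 0, τ=3/2; S=2+0·τ+0·τ²+-1/27·τ³=15/8

  seg 0: a=2 b=0 c=0 d=-1/27
  seg 1: a=1 b=-1 c=-1/3 d=1/6
  seg 2: a=-1 b=-1/3 c=2/3 d=-2/27
S(3/2) = 15/8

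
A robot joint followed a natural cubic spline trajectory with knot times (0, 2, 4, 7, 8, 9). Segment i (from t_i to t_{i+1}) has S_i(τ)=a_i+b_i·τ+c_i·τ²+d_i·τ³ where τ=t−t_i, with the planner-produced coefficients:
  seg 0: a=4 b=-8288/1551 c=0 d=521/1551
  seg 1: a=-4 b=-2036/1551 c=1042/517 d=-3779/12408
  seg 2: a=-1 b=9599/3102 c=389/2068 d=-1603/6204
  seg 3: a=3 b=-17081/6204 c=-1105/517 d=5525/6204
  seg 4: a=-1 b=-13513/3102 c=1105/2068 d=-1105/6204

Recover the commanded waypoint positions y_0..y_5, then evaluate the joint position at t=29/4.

y_0 = S_0(0) = a_0 = 4
y_1 = S_1(0) = a_1 = -4
y_2 = S_2(0) = a_2 = -1
y_3 = S_3(0) = a_3 = 3
y_4 = S_4(0) = a_4 = -1
y_5 = S_4(1) = -5
t_q=29/4 is in segment 3 (τ=1/4); S_3(τ)=290119/132352

y_0=4 y_1=-4 y_2=-1 y_3=3 y_4=-1 y_5=-5
S(29/4) = 290119/132352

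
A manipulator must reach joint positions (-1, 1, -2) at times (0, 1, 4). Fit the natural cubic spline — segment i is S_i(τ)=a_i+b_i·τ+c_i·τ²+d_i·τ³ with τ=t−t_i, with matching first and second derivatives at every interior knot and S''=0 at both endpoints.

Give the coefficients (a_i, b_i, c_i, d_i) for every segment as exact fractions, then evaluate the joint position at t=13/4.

  seg 0: a=-1 b=19/8 c=0 d=-3/8
  seg 1: a=1 b=5/4 c=-9/8 d=1/8
S(13/4) = -235/512

Δ: Δ0=2, Δ1=-1
row 1: diag=8, rhs=-18; c'=3/8, d'=-9/4
back: M1=-9/4
M: M0=0, M1=-9/4, M2=0
seg 0: a=-1, c=M0/2=0, d=(M1−M0)/(6·1)=-3/8, b=Δ0−h0·(2M0+M1)/6=19/8
seg 1: a=1, c=M1/2=-9/8, d=(M2−M1)/(6·3)=1/8, b=Δ1−h1·(2M1+M2)/6=5/4
t_q=13/4 → seg 1, τ=9/4; S=1+5/4·τ+-9/8·τ²+1/8·τ³=-235/512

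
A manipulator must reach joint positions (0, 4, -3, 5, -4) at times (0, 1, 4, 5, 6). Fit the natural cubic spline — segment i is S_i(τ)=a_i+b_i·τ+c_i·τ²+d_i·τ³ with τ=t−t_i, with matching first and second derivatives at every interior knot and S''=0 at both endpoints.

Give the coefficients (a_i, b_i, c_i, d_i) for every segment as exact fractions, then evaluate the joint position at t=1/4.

Δ: Δ0=4, Δ1=-7/3, Δ2=8, Δ3=-9
row 1: diag=8, rhs=-38; c'=3/8, d'=-19/4
row 2: denom=8−3·3/8=55/8; d'=(62−3·-19/4)/(55/8)=122/11
row 3: denom=4−1·8/55=212/55; d'=(-102−1·122/11)/(212/55)=-1555/53
back: M3=-1555/53
back: M2=122/11−8/55·-1555/53=814/53
back: M1=-19/4−3/8·814/53=-557/53
M: M0=0, M1=-557/53, M2=814/53, M3=-1555/53, M4=0
seg 0: a=0, c=M0/2=0, d=(M1−M0)/(6·1)=-557/318, b=Δ0−h0·(2M0+M1)/6=1829/318
seg 1: a=4, c=M1/2=-557/106, d=(M2−M1)/(6·3)=457/318, b=Δ1−h1·(2M1+M2)/6=79/159
seg 2: a=-3, c=M2/2=407/53, d=(M3−M2)/(6·1)=-2369/318, b=Δ2−h2·(2M2+M3)/6=2471/318
seg 3: a=5, c=M3/2=-1555/106, d=(M4−M3)/(6·1)=1555/318, b=Δ3−h3·(2M3+M4)/6=124/159
t_q=1/4 → seg 0, τ=1/4; S=0+1829/318·τ+0·τ²+-557/318·τ³=9569/6784

  seg 0: a=0 b=1829/318 c=0 d=-557/318
  seg 1: a=4 b=79/159 c=-557/106 d=457/318
  seg 2: a=-3 b=2471/318 c=407/53 d=-2369/318
  seg 3: a=5 b=124/159 c=-1555/106 d=1555/318
S(1/4) = 9569/6784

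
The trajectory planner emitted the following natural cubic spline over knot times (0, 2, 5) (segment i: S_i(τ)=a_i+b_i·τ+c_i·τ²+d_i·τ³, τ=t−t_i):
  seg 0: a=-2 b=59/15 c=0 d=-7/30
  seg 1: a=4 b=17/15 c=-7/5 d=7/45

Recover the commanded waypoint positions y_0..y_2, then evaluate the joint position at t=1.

y_0=-2 y_1=4 y_2=-1
S(1) = 17/10

y_0 = S_0(0) = a_0 = -2
y_1 = S_1(0) = a_1 = 4
y_2 = S_1(3) = -1
t_q=1 is in segment 0 (τ=1); S_0(τ)=17/10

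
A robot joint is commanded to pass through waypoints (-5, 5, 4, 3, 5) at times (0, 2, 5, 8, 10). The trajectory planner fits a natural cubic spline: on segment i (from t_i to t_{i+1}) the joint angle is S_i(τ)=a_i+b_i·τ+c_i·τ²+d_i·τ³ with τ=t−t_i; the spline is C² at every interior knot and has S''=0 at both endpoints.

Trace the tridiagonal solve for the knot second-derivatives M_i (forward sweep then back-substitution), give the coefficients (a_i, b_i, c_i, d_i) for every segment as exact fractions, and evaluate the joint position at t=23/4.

  seg 0: a=-5 b=313/51 c=0 d=-29/102
  seg 1: a=5 b=139/51 c=-29/17 d=35/153
  seg 2: a=4 b=-4/3 c=6/17 d=-1/153
  seg 3: a=3 b=31/51 c=5/17 d=-5/102
S(23/4) = 3477/1088

Δ: Δ0=5, Δ1=-1/3, Δ2=-1/3, Δ3=1
row 1: diag=10, rhs=-32; c'=3/10, d'=-16/5
row 2: denom=12−3·3/10=111/10; d'=(0−3·-16/5)/(111/10)=32/37
row 3: denom=10−3·10/37=340/37; d'=(8−3·32/37)/(340/37)=10/17
back: M3=10/17
back: M2=32/37−10/37·10/17=12/17
back: M1=-16/5−3/10·12/17=-58/17
M: M0=0, M1=-58/17, M2=12/17, M3=10/17, M4=0
seg 0: a=-5, c=M0/2=0, d=(M1−M0)/(6·2)=-29/102, b=Δ0−h0·(2M0+M1)/6=313/51
seg 1: a=5, c=M1/2=-29/17, d=(M2−M1)/(6·3)=35/153, b=Δ1−h1·(2M1+M2)/6=139/51
seg 2: a=4, c=M2/2=6/17, d=(M3−M2)/(6·3)=-1/153, b=Δ2−h2·(2M2+M3)/6=-4/3
seg 3: a=3, c=M3/2=5/17, d=(M4−M3)/(6·2)=-5/102, b=Δ3−h3·(2M3+M4)/6=31/51
t_q=23/4 → seg 2, τ=3/4; S=4+-4/3·τ+6/17·τ²+-1/153·τ³=3477/1088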